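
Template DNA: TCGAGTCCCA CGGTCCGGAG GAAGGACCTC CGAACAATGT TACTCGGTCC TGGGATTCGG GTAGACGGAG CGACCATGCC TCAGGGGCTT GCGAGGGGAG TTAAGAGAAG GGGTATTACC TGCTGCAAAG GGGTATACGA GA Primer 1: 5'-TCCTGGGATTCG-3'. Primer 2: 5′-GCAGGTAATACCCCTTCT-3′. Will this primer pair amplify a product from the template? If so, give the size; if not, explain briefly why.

Yes — a 76 bp product.

Primer 1 (TCCTGGGATTCG) matches the top strand at positions 48–59; it acts as a forward primer.
Primer 2's reverse complement is AGAAGGGGTATTACCTGC, matching the top strand at positions 106–123; it acts as a reverse primer.
The 3' ends face each other across positions 48–123, giving a 76 bp product.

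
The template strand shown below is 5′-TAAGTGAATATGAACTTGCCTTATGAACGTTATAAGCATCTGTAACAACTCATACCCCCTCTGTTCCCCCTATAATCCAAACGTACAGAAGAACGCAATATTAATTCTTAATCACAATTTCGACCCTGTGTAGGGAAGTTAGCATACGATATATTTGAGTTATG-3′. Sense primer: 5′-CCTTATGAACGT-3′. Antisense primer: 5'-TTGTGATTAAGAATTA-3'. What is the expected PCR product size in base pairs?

Forward primer CCTTATGAACGT is found on the top strand at positions 19–30.
Reverse complement of the reverse primer: TAATTCTTAATCACAA. This occurs on the top strand at positions 102–117.
Product length = (reverse-primer end) − (forward-primer start) + 1 = 117 − 19 + 1 = 99 bp.

99 bp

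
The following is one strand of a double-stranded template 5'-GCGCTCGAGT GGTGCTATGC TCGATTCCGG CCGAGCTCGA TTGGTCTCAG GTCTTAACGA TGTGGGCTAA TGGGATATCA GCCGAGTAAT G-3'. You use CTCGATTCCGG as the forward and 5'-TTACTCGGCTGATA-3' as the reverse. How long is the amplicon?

Scanning the template, CTCGATTCCGG occurs at positions 20–30; this primer anneals to the bottom strand there with its 3' end pointing downstream.
The reverse primer's reverse complement is TATCAGCCGAGTAA, which matches the template at positions 76–89.
Product length = (reverse-primer end) − (forward-primer start) + 1 = 89 − 20 + 1 = 70 bp.

70 bp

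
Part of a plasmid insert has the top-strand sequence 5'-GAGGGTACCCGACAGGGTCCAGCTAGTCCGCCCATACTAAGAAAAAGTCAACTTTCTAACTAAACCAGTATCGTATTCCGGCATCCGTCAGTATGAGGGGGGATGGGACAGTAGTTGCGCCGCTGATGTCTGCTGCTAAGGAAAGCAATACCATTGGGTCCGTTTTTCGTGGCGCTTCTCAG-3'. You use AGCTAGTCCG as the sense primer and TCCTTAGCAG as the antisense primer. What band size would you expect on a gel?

122 bp

Scanning the template, AGCTAGTCCG occurs at positions 21–30; this primer anneals to the bottom strand there with its 3' end pointing downstream.
Taking the reverse complement of TCCTTAGCAG gives CTGCTAAGGA, found at positions 133–142 on the template; the primer anneals here to the top strand with its 3' end pointing upstream.
The product runs from position 21 to position 142, so its length is 142 − 21 + 1 = 122 bp.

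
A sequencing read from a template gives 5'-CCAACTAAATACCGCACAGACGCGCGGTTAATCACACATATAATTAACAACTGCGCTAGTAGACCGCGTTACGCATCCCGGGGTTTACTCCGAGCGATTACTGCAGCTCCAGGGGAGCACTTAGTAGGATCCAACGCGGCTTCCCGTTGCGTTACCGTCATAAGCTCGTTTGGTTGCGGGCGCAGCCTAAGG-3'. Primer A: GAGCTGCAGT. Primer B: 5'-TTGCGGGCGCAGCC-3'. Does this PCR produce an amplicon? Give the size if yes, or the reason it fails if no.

Primer A (GAGCTGCAGT) has reverse complement ACTGCAGCTC, which matches the top strand at positions 100–109; primer A anneals to the top strand there with its 3' end pointing upstream toward position 100.
Primer B (TTGCGGGCGCAGCC) matches the top strand directly at positions 174–187; it anneals to the bottom strand with its 3' end pointing downstream toward position 187.
The 3' ends diverge (primer A extends toward position 1, primer B toward position 192), so the primers never converge on a shared product.

No product — the primers' 3' ends point away from each other.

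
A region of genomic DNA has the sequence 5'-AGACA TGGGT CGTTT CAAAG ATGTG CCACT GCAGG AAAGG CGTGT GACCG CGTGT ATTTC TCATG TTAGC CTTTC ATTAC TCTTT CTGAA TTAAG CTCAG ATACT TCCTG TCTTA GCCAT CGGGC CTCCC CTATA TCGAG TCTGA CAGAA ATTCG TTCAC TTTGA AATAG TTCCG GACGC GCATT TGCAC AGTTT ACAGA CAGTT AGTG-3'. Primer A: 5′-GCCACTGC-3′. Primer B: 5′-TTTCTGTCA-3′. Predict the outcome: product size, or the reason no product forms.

Yes — a 127 bp product.

Primer A (GCCACTGC) matches the top strand at positions 25–32; it acts as a forward primer.
Primer B's reverse complement is TGACAGAAA, matching the top strand at positions 143–151; it acts as a reverse primer.
The 3' ends face each other across positions 25–151, giving a 127 bp product.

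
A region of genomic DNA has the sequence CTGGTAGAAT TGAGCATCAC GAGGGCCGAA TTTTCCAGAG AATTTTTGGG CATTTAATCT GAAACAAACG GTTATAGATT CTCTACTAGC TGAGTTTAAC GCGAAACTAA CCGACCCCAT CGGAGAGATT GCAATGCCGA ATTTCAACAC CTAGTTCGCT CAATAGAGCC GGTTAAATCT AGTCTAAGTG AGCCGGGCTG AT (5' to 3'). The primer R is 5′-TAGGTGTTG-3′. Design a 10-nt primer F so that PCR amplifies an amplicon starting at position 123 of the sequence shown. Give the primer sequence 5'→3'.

The reverse primer's reverse complement CAACACCTA matches the template at positions 145–153; the product starts at position 123.
The forward primer is identical to the top strand over positions 123–132: GAGAGATTGC.

5'-GAGAGATTGC-3'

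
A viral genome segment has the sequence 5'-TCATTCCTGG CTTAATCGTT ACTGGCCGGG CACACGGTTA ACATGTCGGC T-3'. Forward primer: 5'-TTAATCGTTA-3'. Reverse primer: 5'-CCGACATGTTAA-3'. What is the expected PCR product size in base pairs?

38 bp

The forward primer matches the template at positions 12–21.
Taking the reverse complement of CCGACATGTTAA gives TTAACATGTCGG, found at positions 38–49 on the template; the primer anneals here to the top strand with its 3' end pointing upstream.
The product runs from position 12 to position 49, so its length is 49 − 12 + 1 = 38 bp.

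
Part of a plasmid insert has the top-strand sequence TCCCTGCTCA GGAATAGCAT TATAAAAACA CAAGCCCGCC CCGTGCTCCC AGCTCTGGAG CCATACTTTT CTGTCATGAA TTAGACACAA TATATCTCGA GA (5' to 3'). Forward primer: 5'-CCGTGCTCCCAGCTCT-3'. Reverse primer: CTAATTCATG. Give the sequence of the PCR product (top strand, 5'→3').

5'-CCGTGCTCCCAGCTCTGGAGCCATACTTTTCTGTCATGAATTAG-3'

Forward primer CCGTGCTCCCAGCTCT is found on the top strand at positions 41–56.
The reverse primer's reverse complement is CATGAATTAG, which matches the template at positions 75–84.
The product is the template from position 41 through 84 (44 bp).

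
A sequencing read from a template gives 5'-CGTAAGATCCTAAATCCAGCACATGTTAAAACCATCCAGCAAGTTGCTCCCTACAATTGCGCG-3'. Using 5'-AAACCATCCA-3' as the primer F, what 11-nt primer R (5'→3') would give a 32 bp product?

5'-GCAATTGTAGG-3'

The forward primer binds at positions 29–38, so a 32 bp product ends at position 29 + 32 − 1 = 60.
The reverse primer anneals to the top strand over positions 50–60, i.e. to CCTACAATTGC.
Its sequence written 5'→3' is the reverse complement: GCAATTGTAGG.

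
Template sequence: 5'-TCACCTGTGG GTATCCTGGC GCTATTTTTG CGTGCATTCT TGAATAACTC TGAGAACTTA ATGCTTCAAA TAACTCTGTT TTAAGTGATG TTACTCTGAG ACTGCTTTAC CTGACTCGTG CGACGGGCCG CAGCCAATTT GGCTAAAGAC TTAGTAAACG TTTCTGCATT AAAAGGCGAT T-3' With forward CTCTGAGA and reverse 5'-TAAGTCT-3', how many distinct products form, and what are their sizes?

The forward primer CTCTGAGA matches the top strand at positions 48–55, 94–101.
The reverse primer's reverse complement is AGACTTA, matching at positions 147–153.
Each forward site pairs with the reverse site to give a product ending at position 153: sizes 106, 60 bp.

Two products: 106 bp, 60 bp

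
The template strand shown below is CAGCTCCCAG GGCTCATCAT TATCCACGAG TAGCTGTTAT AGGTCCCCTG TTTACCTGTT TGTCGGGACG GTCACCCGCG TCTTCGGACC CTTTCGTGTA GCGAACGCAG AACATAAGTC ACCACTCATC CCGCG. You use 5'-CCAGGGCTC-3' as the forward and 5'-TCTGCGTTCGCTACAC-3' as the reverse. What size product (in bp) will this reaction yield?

105 bp

The forward primer matches the template at positions 7–15.
Taking the reverse complement of TCTGCGTTCGCTACAC gives GTGTAGCGAACGCAGA, found at positions 96–111 on the template; the primer anneals here to the top strand with its 3' end pointing upstream.
The product runs from position 7 to position 111, so its length is 111 − 7 + 1 = 105 bp.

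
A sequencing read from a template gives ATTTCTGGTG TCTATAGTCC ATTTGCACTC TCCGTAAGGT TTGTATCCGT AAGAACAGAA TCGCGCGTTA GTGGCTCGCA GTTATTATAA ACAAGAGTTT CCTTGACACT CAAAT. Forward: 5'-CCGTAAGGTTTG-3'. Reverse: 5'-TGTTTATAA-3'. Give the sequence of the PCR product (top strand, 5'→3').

Forward primer CCGTAAGGTTTG is found on the top strand at positions 32–43.
The reverse primer's reverse complement is TTATAAACA, which matches the template at positions 85–93.
The product is the template from position 32 through 93 (62 bp).

5'-CCGTAAGGTTTGTATCCGTAAGAACAGAATCGCGCGTTAGTGGCTCGCAGTTATTATAAACA-3'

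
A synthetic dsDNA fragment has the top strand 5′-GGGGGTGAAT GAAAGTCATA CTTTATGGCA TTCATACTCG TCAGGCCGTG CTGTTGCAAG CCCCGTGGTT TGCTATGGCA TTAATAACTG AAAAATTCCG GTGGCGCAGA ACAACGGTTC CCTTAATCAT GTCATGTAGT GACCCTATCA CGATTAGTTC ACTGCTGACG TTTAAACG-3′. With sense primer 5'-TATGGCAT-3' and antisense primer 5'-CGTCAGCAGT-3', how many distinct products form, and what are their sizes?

The forward primer TATGGCAT matches the top strand at positions 24–31, 74–81.
The reverse primer's reverse complement is ACTGCTGACG, matching at positions 161–170.
Each forward site pairs with the reverse site to give a product ending at position 170: sizes 147, 97 bp.

Two products: 147 bp, 97 bp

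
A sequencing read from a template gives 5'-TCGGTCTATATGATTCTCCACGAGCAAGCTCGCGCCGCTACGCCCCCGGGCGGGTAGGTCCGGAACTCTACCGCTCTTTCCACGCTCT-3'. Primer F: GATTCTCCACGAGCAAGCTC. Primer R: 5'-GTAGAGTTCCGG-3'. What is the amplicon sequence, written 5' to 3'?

Scanning the template, GATTCTCCACGAGCAAGCTC occurs at positions 12–31; this primer anneals to the bottom strand there with its 3' end pointing downstream.
Taking the reverse complement of GTAGAGTTCCGG gives CCGGAACTCTAC, found at positions 60–71 on the template; the primer anneals here to the top strand with its 3' end pointing upstream.
The product is the template from position 12 through 71 (60 bp).

5'-GATTCTCCACGAGCAAGCTCGCGCCGCTACGCCCCCGGGCGGGTAGGTCCGGAACTCTAC-3'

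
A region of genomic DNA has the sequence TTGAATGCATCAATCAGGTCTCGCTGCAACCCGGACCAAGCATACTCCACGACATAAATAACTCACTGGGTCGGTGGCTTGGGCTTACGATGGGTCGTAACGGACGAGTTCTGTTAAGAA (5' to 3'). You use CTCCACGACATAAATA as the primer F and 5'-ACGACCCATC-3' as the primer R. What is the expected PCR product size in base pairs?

54 bp

Forward primer CTCCACGACATAAATA is found on the top strand at positions 45–60.
The reverse primer's reverse complement is GATGGGTCGT, which matches the template at positions 89–98.
The product runs from position 45 to position 98, so its length is 98 − 45 + 1 = 54 bp.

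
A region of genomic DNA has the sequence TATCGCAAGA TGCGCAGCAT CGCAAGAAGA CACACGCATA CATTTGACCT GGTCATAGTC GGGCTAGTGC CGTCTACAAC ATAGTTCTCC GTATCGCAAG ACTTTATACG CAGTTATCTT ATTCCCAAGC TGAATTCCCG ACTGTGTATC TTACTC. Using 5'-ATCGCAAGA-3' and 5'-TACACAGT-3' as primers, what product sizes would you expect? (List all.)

147 bp, 130 bp, 56 bp

The forward primer ATCGCAAGA matches the top strand at positions 2–10, 19–27, 93–101.
The reverse primer's reverse complement is ACTGTGTA, matching at positions 141–148.
Each forward site pairs with the reverse site to give a product ending at position 148: sizes 147, 130, 56 bp.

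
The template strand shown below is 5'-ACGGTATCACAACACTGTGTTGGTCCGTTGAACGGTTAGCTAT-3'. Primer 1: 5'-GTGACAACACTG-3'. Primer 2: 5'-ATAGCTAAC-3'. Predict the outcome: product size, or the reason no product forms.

No product — primer 1 has no binding site in the template.

Primer 1 (GTGACAACACTG) does not match the top strand, and its reverse complement CAGTGTTGTCAC does not match either.
With no annealing site for primer 1, no amplification occurs.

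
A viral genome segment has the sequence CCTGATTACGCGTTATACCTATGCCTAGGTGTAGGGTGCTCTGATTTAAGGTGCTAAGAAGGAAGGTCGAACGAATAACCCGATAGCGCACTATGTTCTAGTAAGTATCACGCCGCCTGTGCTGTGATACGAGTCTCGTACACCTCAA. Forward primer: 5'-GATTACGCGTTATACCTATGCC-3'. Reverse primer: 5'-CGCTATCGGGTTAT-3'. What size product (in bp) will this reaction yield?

Scanning the template, GATTACGCGTTATACCTATGCC occurs at positions 4–25; this primer anneals to the bottom strand there with its 3' end pointing downstream.
The reverse primer's reverse complement is ATAACCCGATAGCG, which matches the template at positions 75–88.
Product length = (reverse-primer end) − (forward-primer start) + 1 = 88 − 4 + 1 = 85 bp.

85 bp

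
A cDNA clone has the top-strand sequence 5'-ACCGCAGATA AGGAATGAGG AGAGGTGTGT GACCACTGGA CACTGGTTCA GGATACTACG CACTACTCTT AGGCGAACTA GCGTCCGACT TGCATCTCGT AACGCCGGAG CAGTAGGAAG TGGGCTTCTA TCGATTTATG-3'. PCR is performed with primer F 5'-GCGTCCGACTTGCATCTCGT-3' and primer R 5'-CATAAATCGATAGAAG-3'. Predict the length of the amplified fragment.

60 bp

The forward primer matches the template at positions 81–100.
The reverse primer's reverse complement is CTTCTATCGATTTATG, which matches the template at positions 125–140.
Product length = (reverse-primer end) − (forward-primer start) + 1 = 140 − 81 + 1 = 60 bp.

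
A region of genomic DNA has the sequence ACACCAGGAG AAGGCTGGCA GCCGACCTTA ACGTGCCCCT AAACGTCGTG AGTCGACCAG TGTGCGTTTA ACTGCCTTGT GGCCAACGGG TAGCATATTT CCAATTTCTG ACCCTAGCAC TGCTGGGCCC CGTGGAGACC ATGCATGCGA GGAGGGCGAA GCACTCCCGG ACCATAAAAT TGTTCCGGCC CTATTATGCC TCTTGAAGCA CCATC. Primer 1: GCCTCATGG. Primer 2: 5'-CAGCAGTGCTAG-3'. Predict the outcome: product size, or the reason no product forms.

No product — primer 1 has no binding site in the template.

Primer 1 (GCCTCATGG) does not match the top strand, and its reverse complement CCATGAGGC does not match either.
With no annealing site for primer 1, no amplification occurs.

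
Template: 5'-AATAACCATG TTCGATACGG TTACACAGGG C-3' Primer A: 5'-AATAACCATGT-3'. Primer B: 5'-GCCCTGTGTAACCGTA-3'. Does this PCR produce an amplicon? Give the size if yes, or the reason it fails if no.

Yes — a 31 bp product.

Primer A (AATAACCATGT) matches the top strand at positions 1–11; it acts as a forward primer.
Primer B's reverse complement is TACGGTTACACAGGGC, matching the top strand at positions 16–31; it acts as a reverse primer.
The 3' ends face each other across positions 1–31, giving a 31 bp product.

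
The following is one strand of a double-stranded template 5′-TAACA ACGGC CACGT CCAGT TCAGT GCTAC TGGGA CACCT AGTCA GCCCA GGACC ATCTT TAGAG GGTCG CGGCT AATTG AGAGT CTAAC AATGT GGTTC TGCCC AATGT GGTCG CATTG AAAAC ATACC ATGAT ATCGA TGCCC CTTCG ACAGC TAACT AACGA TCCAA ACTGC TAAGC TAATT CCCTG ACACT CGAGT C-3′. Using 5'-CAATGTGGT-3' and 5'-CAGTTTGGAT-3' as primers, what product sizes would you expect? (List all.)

85 bp, 70 bp

The forward primer CAATGTGGT matches the top strand at positions 90–98, 105–113.
The reverse primer's reverse complement is ATCCAAACTG, matching at positions 165–174.
Each forward site pairs with the reverse site to give a product ending at position 174: sizes 85, 70 bp.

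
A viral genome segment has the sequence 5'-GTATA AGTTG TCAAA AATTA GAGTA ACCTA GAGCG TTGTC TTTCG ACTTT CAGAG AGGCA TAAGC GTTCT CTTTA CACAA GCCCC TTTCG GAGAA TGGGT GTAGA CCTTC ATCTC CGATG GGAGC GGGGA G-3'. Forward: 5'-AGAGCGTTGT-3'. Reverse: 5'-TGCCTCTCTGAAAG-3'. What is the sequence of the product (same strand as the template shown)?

5'-AGAGCGTTGTCTTTCGACTTTCAGAGAGGCA-3'

Forward primer AGAGCGTTGT is found on the top strand at positions 30–39.
Taking the reverse complement of TGCCTCTCTGAAAG gives CTTTCAGAGAGGCA, found at positions 47–60 on the template; the primer anneals here to the top strand with its 3' end pointing upstream.
The product is the template from position 30 through 60 (31 bp).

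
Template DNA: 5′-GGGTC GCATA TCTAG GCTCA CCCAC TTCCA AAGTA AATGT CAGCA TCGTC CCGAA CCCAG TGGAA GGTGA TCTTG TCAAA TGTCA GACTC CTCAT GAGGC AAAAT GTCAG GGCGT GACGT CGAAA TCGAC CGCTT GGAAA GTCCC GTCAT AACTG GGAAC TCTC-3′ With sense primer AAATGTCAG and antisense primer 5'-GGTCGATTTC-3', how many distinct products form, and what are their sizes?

The forward primer AAATGTCAG matches the top strand at positions 35–43, 78–86, 102–110.
The reverse primer's reverse complement is GAAATCGACC, matching at positions 122–131.
Each forward site pairs with the reverse site to give a product ending at position 131: sizes 97, 54, 30 bp.

Three products: 97 bp, 54 bp, 30 bp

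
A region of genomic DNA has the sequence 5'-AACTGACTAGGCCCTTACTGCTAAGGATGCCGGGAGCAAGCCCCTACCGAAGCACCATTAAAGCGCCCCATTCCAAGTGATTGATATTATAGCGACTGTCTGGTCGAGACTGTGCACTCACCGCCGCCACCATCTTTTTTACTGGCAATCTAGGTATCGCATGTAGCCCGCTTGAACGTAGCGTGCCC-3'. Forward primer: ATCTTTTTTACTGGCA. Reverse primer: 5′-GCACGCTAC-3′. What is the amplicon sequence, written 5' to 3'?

5'-ATCTTTTTTACTGGCAATCTAGGTATCGCATGTAGCCCGCTTGAACGTAGCGTGC-3'

Forward primer ATCTTTTTTACTGGCA is found on the top strand at positions 132–147.
The reverse primer's reverse complement is GTAGCGTGC, which matches the template at positions 178–186.
The product is the template from position 132 through 186 (55 bp).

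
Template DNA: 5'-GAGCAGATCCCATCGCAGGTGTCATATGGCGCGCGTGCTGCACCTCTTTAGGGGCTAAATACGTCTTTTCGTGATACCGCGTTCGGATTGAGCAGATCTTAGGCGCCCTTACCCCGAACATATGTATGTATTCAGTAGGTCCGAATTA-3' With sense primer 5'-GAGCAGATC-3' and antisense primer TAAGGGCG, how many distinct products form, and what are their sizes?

The forward primer GAGCAGATC matches the top strand at positions 1–9, 90–98.
The reverse primer's reverse complement is CGCCCTTA, matching at positions 104–111.
Each forward site pairs with the reverse site to give a product ending at position 111: sizes 111, 22 bp.

Two products: 111 bp, 22 bp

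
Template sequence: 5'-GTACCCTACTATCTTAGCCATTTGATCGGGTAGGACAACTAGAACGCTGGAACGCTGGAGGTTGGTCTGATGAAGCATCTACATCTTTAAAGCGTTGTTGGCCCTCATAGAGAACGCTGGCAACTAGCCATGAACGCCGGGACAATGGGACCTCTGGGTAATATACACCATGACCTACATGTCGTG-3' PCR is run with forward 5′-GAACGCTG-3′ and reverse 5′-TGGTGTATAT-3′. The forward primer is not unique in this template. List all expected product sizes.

129 bp, 121 bp, 59 bp

The forward primer GAACGCTG matches the top strand at positions 42–49, 50–57, 112–119.
The reverse primer's reverse complement is ATATACACCA, matching at positions 161–170.
Each forward site pairs with the reverse site to give a product ending at position 170: sizes 129, 121, 59 bp.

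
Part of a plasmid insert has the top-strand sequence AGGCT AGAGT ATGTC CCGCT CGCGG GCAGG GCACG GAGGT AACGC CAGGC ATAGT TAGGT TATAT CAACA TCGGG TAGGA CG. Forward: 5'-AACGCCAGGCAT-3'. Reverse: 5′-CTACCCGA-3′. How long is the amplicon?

The forward primer matches the template at positions 41–52.
Reverse complement of the reverse primer: TCGGGTAG. This occurs on the top strand at positions 71–78.
Product length = (reverse-primer end) − (forward-primer start) + 1 = 78 − 41 + 1 = 38 bp.

38 bp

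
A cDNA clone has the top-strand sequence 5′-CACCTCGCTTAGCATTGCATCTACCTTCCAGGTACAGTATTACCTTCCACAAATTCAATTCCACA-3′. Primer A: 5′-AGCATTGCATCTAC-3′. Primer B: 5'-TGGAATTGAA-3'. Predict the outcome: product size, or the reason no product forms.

Yes — a 53 bp product.

Primer A (AGCATTGCATCTAC) matches the top strand at positions 11–24; it acts as a forward primer.
Primer B's reverse complement is TTCAATTCCA, matching the top strand at positions 54–63; it acts as a reverse primer.
The 3' ends face each other across positions 11–63, giving a 53 bp product.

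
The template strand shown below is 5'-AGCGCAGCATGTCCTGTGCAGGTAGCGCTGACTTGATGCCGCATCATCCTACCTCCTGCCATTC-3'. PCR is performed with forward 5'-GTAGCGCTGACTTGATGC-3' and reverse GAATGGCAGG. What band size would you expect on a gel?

43 bp

The forward primer matches the template at positions 22–39.
Reverse complement of the reverse primer: CCTGCCATTC. This occurs on the top strand at positions 55–64.
The product runs from position 22 to position 64, so its length is 64 − 22 + 1 = 43 bp.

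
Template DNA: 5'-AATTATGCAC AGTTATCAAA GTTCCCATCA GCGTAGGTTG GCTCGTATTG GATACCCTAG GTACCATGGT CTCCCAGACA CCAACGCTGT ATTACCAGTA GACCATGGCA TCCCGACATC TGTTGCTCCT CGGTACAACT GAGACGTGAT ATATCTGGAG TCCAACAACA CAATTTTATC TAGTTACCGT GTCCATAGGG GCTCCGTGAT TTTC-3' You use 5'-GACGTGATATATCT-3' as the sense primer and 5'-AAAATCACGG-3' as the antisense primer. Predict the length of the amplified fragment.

Forward primer GACGTGATATATCT is found on the top strand at positions 143–156.
Reverse complement of the reverse primer: CCGTGATTTT. This occurs on the top strand at positions 204–213.
The product runs from position 143 to position 213, so its length is 213 − 143 + 1 = 71 bp.

71 bp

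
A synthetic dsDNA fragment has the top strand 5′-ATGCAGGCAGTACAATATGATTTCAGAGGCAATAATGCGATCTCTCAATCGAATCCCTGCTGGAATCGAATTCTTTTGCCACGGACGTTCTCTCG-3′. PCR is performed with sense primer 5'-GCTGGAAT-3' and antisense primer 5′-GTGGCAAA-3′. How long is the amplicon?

24 bp

Scanning the template, GCTGGAAT occurs at positions 59–66; this primer anneals to the bottom strand there with its 3' end pointing downstream.
The reverse primer's reverse complement is TTTGCCAC, which matches the template at positions 75–82.
The product runs from position 59 to position 82, so its length is 82 − 59 + 1 = 24 bp.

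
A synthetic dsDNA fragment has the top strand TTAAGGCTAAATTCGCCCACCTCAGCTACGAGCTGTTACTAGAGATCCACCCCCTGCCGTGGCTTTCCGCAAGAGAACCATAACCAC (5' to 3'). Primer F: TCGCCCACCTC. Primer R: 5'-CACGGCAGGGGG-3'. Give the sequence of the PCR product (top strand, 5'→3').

Scanning the template, TCGCCCACCTC occurs at positions 13–23; this primer anneals to the bottom strand there with its 3' end pointing downstream.
Taking the reverse complement of CACGGCAGGGGG gives CCCCCTGCCGTG, found at positions 50–61 on the template; the primer anneals here to the top strand with its 3' end pointing upstream.
The product is the template from position 13 through 61 (49 bp).

5'-TCGCCCACCTCAGCTACGAGCTGTTACTAGAGATCCACCCCCTGCCGTG-3'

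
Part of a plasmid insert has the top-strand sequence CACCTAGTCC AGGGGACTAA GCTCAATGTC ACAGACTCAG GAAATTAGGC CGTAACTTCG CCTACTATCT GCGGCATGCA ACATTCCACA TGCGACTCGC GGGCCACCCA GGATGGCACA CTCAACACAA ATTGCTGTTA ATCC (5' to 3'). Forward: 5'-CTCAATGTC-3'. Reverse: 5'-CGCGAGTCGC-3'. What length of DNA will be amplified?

Scanning the template, CTCAATGTC occurs at positions 22–30; this primer anneals to the bottom strand there with its 3' end pointing downstream.
Reverse complement of the reverse primer: GCGACTCGCG. This occurs on the top strand at positions 92–101.
The product runs from position 22 to position 101, so its length is 101 − 22 + 1 = 80 bp.

80 bp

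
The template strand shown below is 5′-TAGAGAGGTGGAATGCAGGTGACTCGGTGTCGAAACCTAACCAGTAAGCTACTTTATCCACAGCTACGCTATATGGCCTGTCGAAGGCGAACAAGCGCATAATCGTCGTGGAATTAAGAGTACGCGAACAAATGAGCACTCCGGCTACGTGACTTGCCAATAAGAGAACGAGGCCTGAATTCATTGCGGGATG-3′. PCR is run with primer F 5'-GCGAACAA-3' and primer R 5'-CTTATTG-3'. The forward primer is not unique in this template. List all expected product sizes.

The forward primer GCGAACAA matches the top strand at positions 87–94, 124–131.
The reverse primer's reverse complement is CAATAAG, matching at positions 158–164.
Each forward site pairs with the reverse site to give a product ending at position 164: sizes 78, 41 bp.

78 bp, 41 bp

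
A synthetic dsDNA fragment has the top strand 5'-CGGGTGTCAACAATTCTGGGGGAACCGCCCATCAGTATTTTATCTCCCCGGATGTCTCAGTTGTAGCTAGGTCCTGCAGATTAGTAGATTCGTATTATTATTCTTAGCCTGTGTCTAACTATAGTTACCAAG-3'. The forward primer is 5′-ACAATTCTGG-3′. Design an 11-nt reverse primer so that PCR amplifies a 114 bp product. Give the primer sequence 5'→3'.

The forward primer binds at positions 10–19, so a 114 bp product ends at position 10 + 114 − 1 = 123.
The reverse primer anneals to the top strand over positions 113–123, i.e. to GTCTAACTATA.
Its sequence written 5'→3' is the reverse complement: TATAGTTAGAC.

5'-TATAGTTAGAC-3'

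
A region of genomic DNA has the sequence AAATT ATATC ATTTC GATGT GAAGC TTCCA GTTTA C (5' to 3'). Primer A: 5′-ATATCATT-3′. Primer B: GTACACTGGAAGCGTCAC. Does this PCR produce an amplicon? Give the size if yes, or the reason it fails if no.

Primer B (GTACACTGGAAGCGTCAC) does not match the top strand, and its reverse complement GTGACGCTTCCAGTGTAC does not match either.
With no annealing site for primer B, no amplification occurs.

No product — primer B has no binding site in the template.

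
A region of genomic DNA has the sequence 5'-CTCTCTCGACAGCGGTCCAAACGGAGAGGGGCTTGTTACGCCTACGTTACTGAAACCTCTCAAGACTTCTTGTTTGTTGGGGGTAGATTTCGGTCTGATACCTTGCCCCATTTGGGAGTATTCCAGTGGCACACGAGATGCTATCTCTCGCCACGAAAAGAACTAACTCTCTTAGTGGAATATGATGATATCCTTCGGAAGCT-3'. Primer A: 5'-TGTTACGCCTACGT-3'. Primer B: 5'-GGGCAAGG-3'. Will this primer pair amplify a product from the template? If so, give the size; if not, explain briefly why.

Primer A (TGTTACGCCTACGT) matches the top strand at positions 34–47; it acts as a forward primer.
Primer B's reverse complement is CCTTGCCC, matching the top strand at positions 101–108; it acts as a reverse primer.
The 3' ends face each other across positions 34–108, giving a 75 bp product.

Yes — a 75 bp product.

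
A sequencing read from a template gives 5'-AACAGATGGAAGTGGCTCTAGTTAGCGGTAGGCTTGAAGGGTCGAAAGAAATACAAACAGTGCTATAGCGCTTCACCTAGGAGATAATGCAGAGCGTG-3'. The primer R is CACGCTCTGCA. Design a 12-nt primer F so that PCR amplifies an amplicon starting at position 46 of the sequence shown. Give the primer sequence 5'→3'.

The reverse primer's reverse complement TGCAGAGCGTG matches the template at positions 88–98; the product starts at position 46.
The forward primer is identical to the top strand over positions 46–57: AAGAAATACAAA.

5'-AAGAAATACAAA-3'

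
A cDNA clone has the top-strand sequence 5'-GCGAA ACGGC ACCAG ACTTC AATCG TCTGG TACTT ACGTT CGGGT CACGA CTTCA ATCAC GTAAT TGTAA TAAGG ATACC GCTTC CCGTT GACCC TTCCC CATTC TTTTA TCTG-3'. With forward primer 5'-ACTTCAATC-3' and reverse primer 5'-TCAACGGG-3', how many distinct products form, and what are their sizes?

Two products: 77 bp, 43 bp

The forward primer ACTTCAATC matches the top strand at positions 16–24, 50–58.
The reverse primer's reverse complement is CCCGTTGA, matching at positions 85–92.
Each forward site pairs with the reverse site to give a product ending at position 92: sizes 77, 43 bp.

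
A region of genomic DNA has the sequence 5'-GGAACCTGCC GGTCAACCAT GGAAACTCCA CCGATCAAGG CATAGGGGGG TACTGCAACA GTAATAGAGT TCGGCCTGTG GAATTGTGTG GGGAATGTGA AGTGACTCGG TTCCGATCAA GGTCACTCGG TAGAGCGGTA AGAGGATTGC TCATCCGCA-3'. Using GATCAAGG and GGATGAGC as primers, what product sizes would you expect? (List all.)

124 bp, 42 bp

The forward primer GATCAAGG matches the top strand at positions 33–40, 115–122.
The reverse primer's reverse complement is GCTCATCC, matching at positions 149–156.
Each forward site pairs with the reverse site to give a product ending at position 156: sizes 124, 42 bp.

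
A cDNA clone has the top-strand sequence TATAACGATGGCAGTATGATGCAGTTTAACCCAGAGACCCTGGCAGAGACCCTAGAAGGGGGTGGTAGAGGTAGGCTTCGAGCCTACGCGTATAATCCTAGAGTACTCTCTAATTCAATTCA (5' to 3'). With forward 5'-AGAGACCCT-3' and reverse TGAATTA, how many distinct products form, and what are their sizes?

Two products: 85 bp, 73 bp

The forward primer AGAGACCCT matches the top strand at positions 33–41, 45–53.
The reverse primer's reverse complement is TAATTCA, matching at positions 111–117.
Each forward site pairs with the reverse site to give a product ending at position 117: sizes 85, 73 bp.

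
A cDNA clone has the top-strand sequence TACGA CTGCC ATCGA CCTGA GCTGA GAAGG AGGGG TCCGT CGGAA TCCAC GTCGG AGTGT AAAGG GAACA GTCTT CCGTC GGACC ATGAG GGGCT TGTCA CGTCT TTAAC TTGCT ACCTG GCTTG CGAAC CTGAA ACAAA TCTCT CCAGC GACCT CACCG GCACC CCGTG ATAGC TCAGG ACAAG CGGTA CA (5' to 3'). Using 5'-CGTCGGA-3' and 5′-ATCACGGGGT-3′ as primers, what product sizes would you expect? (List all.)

The forward primer CGTCGGA matches the top strand at positions 38–44, 50–56, 77–83.
The reverse primer's reverse complement is ACCCCGTGAT, matching at positions 163–172.
Each forward site pairs with the reverse site to give a product ending at position 172: sizes 135, 123, 96 bp.

135 bp, 123 bp, 96 bp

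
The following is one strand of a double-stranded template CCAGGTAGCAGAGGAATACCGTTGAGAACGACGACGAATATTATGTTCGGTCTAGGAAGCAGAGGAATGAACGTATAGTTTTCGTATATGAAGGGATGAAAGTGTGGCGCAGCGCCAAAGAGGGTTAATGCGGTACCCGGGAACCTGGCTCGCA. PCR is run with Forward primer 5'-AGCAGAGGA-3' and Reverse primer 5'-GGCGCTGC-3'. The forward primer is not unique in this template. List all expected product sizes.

The forward primer AGCAGAGGA matches the top strand at positions 7–15, 58–66.
The reverse primer's reverse complement is GCAGCGCC, matching at positions 109–116.
Each forward site pairs with the reverse site to give a product ending at position 116: sizes 110, 59 bp.

110 bp, 59 bp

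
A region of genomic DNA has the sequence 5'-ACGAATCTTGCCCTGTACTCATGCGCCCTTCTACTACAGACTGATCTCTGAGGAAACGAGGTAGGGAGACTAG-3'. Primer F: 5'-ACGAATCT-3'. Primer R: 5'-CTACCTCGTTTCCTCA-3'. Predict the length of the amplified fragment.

64 bp

The forward primer matches the template at positions 1–8.
Taking the reverse complement of CTACCTCGTTTCCTCA gives TGAGGAAACGAGGTAG, found at positions 49–64 on the template; the primer anneals here to the top strand with its 3' end pointing upstream.
Amplicon spans positions 1–64: 64 bp.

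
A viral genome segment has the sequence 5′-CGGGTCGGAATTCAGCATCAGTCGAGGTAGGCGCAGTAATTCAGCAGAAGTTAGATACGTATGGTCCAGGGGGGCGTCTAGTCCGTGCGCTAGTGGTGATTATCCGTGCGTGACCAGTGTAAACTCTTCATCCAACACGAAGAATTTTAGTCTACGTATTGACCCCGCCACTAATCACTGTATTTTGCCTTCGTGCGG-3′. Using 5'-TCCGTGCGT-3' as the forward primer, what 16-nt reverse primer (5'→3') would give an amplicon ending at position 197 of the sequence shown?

The forward primer binds at positions 103–111; the product's 3' end on the top strand is position 197.
The reverse primer anneals to the top strand over positions 182–197, i.e. to ATTTTGCCTTCGTGCG.
Its sequence written 5'→3' is the reverse complement: CGCACGAAGGCAAAAT.

5'-CGCACGAAGGCAAAAT-3'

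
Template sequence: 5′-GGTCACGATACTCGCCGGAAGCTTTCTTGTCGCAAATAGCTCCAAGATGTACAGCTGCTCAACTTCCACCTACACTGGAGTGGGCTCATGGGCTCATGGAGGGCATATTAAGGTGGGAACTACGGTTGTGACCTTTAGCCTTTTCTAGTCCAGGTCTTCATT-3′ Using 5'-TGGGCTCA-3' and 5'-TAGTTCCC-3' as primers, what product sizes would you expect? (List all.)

42 bp, 34 bp

The forward primer TGGGCTCA matches the top strand at positions 81–88, 89–96.
The reverse primer's reverse complement is GGGAACTA, matching at positions 115–122.
Each forward site pairs with the reverse site to give a product ending at position 122: sizes 42, 34 bp.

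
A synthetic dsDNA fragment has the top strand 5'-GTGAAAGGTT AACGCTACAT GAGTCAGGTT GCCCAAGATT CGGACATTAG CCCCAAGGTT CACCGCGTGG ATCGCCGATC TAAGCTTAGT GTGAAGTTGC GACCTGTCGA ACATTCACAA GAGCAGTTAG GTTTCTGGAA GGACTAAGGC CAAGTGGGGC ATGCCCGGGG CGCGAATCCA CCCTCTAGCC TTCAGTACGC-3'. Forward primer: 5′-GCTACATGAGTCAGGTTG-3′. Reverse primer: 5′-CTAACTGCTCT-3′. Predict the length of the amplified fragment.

117 bp

Scanning the template, GCTACATGAGTCAGGTTG occurs at positions 14–31; this primer anneals to the bottom strand there with its 3' end pointing downstream.
Reverse complement of the reverse primer: AGAGCAGTTAG. This occurs on the top strand at positions 120–130.
Product length = (reverse-primer end) − (forward-primer start) + 1 = 130 − 14 + 1 = 117 bp.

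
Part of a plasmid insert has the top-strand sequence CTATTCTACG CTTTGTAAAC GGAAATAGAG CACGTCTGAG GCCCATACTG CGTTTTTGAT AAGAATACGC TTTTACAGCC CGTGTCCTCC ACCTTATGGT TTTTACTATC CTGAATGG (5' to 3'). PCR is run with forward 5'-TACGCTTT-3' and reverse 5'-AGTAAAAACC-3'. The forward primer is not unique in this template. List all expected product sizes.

101 bp, 42 bp

The forward primer TACGCTTT matches the top strand at positions 7–14, 66–73.
The reverse primer's reverse complement is GGTTTTTACT, matching at positions 98–107.
Each forward site pairs with the reverse site to give a product ending at position 107: sizes 101, 42 bp.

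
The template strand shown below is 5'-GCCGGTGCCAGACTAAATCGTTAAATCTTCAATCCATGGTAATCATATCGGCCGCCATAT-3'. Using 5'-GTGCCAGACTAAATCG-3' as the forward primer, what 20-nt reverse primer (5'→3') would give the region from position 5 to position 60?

The product's 3' end on the top strand is position 60.
The reverse primer anneals to the top strand over positions 41–60, i.e. to AATCATATCGGCCGCCATAT.
Its sequence written 5'→3' is the reverse complement: ATATGGCGGCCGATATGATT.

5'-ATATGGCGGCCGATATGATT-3'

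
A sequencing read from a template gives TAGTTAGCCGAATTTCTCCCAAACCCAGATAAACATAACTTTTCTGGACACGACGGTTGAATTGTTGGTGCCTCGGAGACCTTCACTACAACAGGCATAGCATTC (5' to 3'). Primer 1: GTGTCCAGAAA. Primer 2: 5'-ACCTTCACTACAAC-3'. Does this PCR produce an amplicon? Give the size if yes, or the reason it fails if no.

Primer 1 (GTGTCCAGAAA) has reverse complement TTTCTGGACAC, which matches the top strand at positions 41–51; primer 1 anneals to the top strand there with its 3' end pointing upstream toward position 41.
Primer 2 (ACCTTCACTACAAC) matches the top strand directly at positions 79–92; it anneals to the bottom strand with its 3' end pointing downstream toward position 92.
The 3' ends diverge (primer 1 extends toward position 1, primer 2 toward position 105), so the primers never converge on a shared product.

No product — the primers' 3' ends point away from each other.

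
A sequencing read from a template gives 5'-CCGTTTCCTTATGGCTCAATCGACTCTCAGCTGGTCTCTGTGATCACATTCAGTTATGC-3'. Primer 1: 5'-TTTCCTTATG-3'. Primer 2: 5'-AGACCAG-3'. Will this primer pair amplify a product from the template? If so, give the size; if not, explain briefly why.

Primer 1 (TTTCCTTATG) matches the top strand at positions 4–13; it acts as a forward primer.
Primer 2's reverse complement is CTGGTCT, matching the top strand at positions 31–37; it acts as a reverse primer.
The 3' ends face each other across positions 4–37, giving a 34 bp product.

Yes — a 34 bp product.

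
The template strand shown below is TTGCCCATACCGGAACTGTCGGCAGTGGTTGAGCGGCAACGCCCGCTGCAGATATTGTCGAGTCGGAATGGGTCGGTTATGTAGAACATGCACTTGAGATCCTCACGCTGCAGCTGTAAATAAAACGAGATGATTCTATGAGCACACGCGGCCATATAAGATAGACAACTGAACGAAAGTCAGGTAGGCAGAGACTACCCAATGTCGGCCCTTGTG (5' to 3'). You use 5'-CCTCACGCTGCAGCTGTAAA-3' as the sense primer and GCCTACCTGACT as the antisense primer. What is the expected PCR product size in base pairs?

89 bp

Scanning the template, CCTCACGCTGCAGCTGTAAA occurs at positions 101–120; this primer anneals to the bottom strand there with its 3' end pointing downstream.
Taking the reverse complement of GCCTACCTGACT gives AGTCAGGTAGGC, found at positions 178–189 on the template; the primer anneals here to the top strand with its 3' end pointing upstream.
Amplicon spans positions 101–189: 89 bp.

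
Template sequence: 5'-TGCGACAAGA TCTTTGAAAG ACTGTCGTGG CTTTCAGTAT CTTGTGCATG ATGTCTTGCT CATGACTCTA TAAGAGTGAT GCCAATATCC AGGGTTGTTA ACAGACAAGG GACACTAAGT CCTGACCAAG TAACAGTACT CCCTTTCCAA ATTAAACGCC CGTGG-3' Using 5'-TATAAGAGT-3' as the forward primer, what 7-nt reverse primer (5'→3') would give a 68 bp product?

The forward primer binds at positions 69–77, so a 68 bp product ends at position 69 + 68 − 1 = 136.
The reverse primer anneals to the top strand over positions 130–136, i.e. to GTAACAG.
Its sequence written 5'→3' is the reverse complement: CTGTTAC.

5'-CTGTTAC-3'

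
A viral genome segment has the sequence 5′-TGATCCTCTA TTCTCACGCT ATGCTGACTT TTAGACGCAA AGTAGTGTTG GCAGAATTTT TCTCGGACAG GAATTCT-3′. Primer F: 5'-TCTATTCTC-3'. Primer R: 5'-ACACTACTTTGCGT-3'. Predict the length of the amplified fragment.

42 bp

Scanning the template, TCTATTCTC occurs at positions 7–15; this primer anneals to the bottom strand there with its 3' end pointing downstream.
Reverse complement of the reverse primer: ACGCAAAGTAGTGT. This occurs on the top strand at positions 35–48.
Product length = (reverse-primer end) − (forward-primer start) + 1 = 48 − 7 + 1 = 42 bp.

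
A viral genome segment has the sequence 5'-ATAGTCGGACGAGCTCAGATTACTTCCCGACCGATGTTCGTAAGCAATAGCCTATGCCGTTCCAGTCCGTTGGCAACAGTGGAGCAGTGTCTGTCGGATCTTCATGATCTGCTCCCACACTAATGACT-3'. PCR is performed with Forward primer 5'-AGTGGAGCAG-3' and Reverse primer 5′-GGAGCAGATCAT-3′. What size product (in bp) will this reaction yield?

Forward primer AGTGGAGCAG is found on the top strand at positions 78–87.
Reverse complement of the reverse primer: ATGATCTGCTCC. This occurs on the top strand at positions 104–115.
Amplicon spans positions 78–115: 38 bp.

38 bp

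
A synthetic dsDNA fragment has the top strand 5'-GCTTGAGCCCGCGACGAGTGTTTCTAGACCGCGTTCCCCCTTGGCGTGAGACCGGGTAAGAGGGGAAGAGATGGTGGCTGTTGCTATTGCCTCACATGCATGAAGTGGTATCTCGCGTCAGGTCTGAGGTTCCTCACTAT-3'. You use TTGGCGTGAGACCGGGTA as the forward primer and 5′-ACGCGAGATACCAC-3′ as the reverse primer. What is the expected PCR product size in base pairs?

78 bp

Scanning the template, TTGGCGTGAGACCGGGTA occurs at positions 41–58; this primer anneals to the bottom strand there with its 3' end pointing downstream.
The reverse primer's reverse complement is GTGGTATCTCGCGT, which matches the template at positions 105–118.
The product runs from position 41 to position 118, so its length is 118 − 41 + 1 = 78 bp.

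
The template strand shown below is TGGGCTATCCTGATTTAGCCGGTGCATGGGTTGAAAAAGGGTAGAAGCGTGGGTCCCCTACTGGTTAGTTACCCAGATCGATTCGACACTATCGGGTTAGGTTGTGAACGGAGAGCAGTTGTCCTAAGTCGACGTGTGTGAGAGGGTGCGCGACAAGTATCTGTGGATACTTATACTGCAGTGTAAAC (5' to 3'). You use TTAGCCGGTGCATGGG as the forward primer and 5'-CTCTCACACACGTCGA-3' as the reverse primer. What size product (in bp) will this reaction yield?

130 bp

The forward primer matches the template at positions 15–30.
The reverse primer's reverse complement is TCGACGTGTGTGAGAG, which matches the template at positions 129–144.
Product length = (reverse-primer end) − (forward-primer start) + 1 = 144 − 15 + 1 = 130 bp.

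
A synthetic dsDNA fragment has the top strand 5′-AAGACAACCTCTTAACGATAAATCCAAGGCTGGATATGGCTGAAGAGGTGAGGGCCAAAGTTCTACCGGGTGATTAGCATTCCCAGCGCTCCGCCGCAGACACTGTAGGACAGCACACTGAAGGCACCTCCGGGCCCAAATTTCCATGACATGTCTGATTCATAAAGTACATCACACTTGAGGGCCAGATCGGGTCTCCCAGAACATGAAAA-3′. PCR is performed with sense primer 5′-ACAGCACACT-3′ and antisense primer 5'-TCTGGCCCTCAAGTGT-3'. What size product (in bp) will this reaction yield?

80 bp

Forward primer ACAGCACACT is found on the top strand at positions 110–119.
Taking the reverse complement of TCTGGCCCTCAAGTGT gives ACACTTGAGGGCCAGA, found at positions 174–189 on the template; the primer anneals here to the top strand with its 3' end pointing upstream.
Amplicon spans positions 110–189: 80 bp.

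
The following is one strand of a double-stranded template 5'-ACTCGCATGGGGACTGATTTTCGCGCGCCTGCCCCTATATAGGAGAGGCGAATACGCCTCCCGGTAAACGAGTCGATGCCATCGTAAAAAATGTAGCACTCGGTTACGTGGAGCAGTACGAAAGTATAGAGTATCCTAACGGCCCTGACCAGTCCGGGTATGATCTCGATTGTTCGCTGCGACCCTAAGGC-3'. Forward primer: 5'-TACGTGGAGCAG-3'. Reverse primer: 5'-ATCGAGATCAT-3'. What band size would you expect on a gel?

Scanning the template, TACGTGGAGCAG occurs at positions 105–116; this primer anneals to the bottom strand there with its 3' end pointing downstream.
Taking the reverse complement of ATCGAGATCAT gives ATGATCTCGAT, found at positions 160–170 on the template; the primer anneals here to the top strand with its 3' end pointing upstream.
The product runs from position 105 to position 170, so its length is 170 − 105 + 1 = 66 bp.

66 bp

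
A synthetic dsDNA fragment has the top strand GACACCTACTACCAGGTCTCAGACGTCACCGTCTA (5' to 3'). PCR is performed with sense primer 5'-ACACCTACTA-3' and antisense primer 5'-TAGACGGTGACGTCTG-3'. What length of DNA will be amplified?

The forward primer matches the template at positions 2–11.
Reverse complement of the reverse primer: CAGACGTCACCGTCTA. This occurs on the top strand at positions 20–35.
Amplicon spans positions 2–35: 34 bp.

34 bp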